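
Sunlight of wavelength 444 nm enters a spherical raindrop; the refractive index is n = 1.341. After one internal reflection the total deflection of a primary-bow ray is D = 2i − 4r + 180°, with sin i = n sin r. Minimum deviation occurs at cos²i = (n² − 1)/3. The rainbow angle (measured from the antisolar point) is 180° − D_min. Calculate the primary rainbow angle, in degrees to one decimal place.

cos²i = (1.79828 − 1)/3 = 0.26609; i = arccos(0.51584) = 58.946°.
sin r = sin 58.946°/1.341 = 0.63884; r = 39.705°.
D_min = 2·58.946° − 4·39.705° + 180° = 139.071°.
Rainbow angle = 180° − D_min = 40.929°.

40.9°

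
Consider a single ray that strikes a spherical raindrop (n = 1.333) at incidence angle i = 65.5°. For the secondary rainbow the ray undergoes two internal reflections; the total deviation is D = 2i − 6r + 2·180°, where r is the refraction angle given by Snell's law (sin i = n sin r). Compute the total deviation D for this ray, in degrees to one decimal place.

sin r = sin 65.5° / 1.333 = 0.9100/1.333 = 0.6826; r = 43.05°.
D = 2·65.5° − 6·43.05° + 2·180° = 131.00° − 258.30° + 360° = 232.70°.

232.7°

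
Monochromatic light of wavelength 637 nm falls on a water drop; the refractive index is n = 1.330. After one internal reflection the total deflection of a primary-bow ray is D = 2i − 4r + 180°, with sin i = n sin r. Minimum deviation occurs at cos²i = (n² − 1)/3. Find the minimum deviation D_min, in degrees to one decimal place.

cos²i = (1.76890 − 1)/3 = 0.25630; i = arccos(0.50626) = 59.585°.
sin r = sin 59.585°/1.330 = 0.64841; r = 40.422°.
D_min = 2·59.585° − 4·40.422° + 180° = 137.484°.

137.5°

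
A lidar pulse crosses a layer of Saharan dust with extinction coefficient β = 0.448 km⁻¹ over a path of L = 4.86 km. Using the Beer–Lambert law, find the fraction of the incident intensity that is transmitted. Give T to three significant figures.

0.113

τ = β·L = 0.448 × 4.86 = 2.1773.
T = exp(−2.1773) = 0.1133.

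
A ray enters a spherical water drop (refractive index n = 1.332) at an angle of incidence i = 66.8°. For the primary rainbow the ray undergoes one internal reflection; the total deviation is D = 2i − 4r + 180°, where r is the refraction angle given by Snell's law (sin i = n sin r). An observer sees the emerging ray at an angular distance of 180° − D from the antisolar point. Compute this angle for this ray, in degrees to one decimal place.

40.9°

sin r = sin 66.8° / 1.332 = 0.9191/1.332 = 0.6900; r = 43.63°.
D = 2·66.8° − 4·43.63° + 180° = 133.60° − 174.53° + 180° = 139.07°.
Angle from antisolar point = 180° − D = 40.93°.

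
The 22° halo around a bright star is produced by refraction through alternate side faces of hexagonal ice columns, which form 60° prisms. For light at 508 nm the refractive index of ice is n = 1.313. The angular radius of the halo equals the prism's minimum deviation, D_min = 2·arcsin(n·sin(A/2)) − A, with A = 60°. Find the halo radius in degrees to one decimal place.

n·sin(A/2) = 1.313 × sin 30° = 1.313 × 0.5000 = 0.6565.
D_min = 2·arcsin(0.6565) − 60° = 2 × 41.033° − 60° = 22.067°.

22.1°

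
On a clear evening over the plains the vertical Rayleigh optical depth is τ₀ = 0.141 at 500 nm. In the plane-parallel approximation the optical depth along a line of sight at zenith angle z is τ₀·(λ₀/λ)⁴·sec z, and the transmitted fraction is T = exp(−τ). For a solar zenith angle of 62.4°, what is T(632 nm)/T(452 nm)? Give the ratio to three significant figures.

1.40

Airmass: sec 62.4° = 2.1584.
τ(632 nm) = 0.141 × (500/632)⁴ × 2.1584 = 0.141 × 0.3918 × 2.1584 = 0.1192.
τ(452 nm) = 0.141 × (500/452)⁴ × 2.1584 = 0.141 × 1.4974 × 2.1584 = 0.4557.
T(632)/T(452) = exp(τ_B − τ_A) = exp(0.3365) = 1.4000.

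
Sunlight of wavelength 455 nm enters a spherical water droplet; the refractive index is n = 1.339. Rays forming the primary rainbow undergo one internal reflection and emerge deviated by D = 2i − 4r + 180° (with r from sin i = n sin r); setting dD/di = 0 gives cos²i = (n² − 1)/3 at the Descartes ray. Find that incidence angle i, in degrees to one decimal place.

59.1°

cos²i = (1.339² − 1)/3 = (1.79292 − 1)/3 = 0.26431.
cos i = 0.51411, so i = 59.062°.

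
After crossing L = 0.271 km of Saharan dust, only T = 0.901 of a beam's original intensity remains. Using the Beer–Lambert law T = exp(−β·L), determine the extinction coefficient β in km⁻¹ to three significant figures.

Beer–Lambert: T = exp(−βL) ⇒ β = −ln(T)/L = −ln(0.901)/0.271 = 0.1043/0.271 = 0.3847 km⁻¹.

0.385 km⁻¹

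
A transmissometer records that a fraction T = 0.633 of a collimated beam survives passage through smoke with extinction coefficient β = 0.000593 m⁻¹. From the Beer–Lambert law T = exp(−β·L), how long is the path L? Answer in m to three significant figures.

771 m

Beer–Lambert: T = exp(−βL) ⇒ L = −ln(T)/β = −ln(0.633)/0.000593 = 0.4573/0.000593 = 771.1 m.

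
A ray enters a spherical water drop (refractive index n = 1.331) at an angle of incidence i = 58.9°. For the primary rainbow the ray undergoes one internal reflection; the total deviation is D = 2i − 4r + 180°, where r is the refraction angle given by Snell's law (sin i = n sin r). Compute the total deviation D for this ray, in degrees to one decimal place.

sin r = sin 58.9° / 1.331 = 0.8563/1.331 = 0.6433; r = 40.04°.
D = 2·58.9° − 4·40.04° + 180° = 117.80° − 160.16° + 180° = 137.64°.

137.6°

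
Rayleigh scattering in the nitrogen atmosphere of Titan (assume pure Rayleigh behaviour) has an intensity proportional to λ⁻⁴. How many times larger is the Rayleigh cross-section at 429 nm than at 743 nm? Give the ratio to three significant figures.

9.00

Rayleigh scattering ∝ λ⁻⁴, so the ratio of coefficients is the inverse fourth power of the wavelength ratio.
σ(429)/σ(743) = (743/429)⁴ = (1.7319)⁴ = 8.998.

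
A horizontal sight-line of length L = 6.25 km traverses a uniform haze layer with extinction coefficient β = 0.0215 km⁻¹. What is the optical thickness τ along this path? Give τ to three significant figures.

0.134

τ = β·L = 0.0215 × 6.25 = 0.1344.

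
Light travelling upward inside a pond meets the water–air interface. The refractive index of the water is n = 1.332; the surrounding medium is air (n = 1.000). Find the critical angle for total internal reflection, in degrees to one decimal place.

sin θ_c = n_air / n = 1.000 / 1.332 = 0.7508.
θ_c = arcsin(0.7508) = 48.66°.

48.7°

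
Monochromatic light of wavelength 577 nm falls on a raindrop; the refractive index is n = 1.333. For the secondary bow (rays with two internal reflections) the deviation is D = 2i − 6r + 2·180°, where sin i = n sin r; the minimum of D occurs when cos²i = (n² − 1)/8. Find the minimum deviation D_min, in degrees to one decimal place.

cos²i = (1.77689 − 1)/8 = 0.09711; i = arccos(0.31163) = 71.843°.
sin r = sin 71.843°/1.333 = 0.71283; r = 45.466°.
D_min = 2·71.843° − 6·45.466° + 360° = 230.891°.

230.9°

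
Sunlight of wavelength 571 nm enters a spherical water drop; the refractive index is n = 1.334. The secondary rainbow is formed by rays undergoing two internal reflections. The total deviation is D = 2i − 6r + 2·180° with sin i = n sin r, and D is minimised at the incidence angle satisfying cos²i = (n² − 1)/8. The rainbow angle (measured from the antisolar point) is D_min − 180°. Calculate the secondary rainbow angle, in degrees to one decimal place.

51.2°

cos²i = (1.77956 − 1)/8 = 0.09744; i = arccos(0.31216) = 71.810°.
sin r = sin 71.810°/1.334 = 0.71217; r = 45.411°.
D_min = 2·71.810° − 6·45.411° + 360° = 231.153°.
Rainbow angle = D_min − 180° = 51.153°.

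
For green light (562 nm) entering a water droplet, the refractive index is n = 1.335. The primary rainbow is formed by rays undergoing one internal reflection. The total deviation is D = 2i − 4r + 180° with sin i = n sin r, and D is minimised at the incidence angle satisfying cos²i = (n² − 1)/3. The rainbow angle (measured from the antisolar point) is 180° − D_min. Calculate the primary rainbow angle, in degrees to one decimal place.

cos²i = (1.78222 − 1)/3 = 0.26074; i = arccos(0.51063) = 59.294°.
sin r = sin 59.294°/1.335 = 0.64405; r = 40.094°.
D_min = 2·59.294° − 4·40.094° + 180° = 138.212°.
Rainbow angle = 180° − D_min = 41.788°.

41.8°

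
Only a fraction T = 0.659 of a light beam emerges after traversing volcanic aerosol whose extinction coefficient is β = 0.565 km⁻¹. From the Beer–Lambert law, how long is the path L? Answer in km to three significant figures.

Beer–Lambert: T = exp(−βL) ⇒ L = −ln(T)/β = −ln(0.659)/0.565 = 0.4170/0.565 = 0.7381 km.

0.738 km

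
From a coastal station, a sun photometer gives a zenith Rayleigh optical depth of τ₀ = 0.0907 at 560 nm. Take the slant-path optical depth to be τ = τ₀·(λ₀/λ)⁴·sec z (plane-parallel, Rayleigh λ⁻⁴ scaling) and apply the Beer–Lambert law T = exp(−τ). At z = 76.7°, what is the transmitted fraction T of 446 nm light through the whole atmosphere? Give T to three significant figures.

0.375

sec 76.7° = 4.3469.
τ = 0.0907 × (560/446)⁴ × 4.3469 = 0.0907 × 2.4855 × 4.3469 = 0.9799.
T = exp(−0.9799) = 0.3753.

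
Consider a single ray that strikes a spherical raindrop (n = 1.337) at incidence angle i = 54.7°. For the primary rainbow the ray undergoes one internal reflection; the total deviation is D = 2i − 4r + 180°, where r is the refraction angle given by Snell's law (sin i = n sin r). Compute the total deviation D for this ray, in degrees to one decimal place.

sin r = sin 54.7° / 1.337 = 0.8161/1.337 = 0.6104; r = 37.62°.
D = 2·54.7° − 4·37.62° + 180° = 109.40° − 150.48° + 180° = 138.92°.

138.9°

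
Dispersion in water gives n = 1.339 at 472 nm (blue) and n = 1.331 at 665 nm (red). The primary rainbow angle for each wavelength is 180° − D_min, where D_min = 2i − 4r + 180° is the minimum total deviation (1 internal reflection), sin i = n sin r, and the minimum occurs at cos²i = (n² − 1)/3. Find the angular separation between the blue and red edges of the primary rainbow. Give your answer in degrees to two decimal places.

At 472 nm (n = 1.339): cos²i = 0.26431 → i = 59.062°, r = 39.834°, D_min = 138.786°, rainbow angle = 41.214°.
At 665 nm (n = 1.331): cos²i = 0.25719 → i = 59.527°, r = 40.356°, D_min = 137.630°, rainbow angle = 42.370°.
Angular width = |41.214° − 42.370°| = 1.156°.

1.16°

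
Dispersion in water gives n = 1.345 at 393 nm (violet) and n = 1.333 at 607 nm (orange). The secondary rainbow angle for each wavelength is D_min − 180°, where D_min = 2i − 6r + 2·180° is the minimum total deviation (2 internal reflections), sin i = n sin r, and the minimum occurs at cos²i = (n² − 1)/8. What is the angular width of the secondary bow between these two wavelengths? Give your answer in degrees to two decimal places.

3.10°

At 393 nm (n = 1.345): cos²i = 0.10113 → i = 71.458°, r = 44.821°, D_min = 233.987°, rainbow angle = 53.987°.
At 607 nm (n = 1.333): cos²i = 0.09711 → i = 71.843°, r = 45.466°, D_min = 230.891°, rainbow angle = 50.891°.
Angular width = |53.987° − 50.891°| = 3.096°.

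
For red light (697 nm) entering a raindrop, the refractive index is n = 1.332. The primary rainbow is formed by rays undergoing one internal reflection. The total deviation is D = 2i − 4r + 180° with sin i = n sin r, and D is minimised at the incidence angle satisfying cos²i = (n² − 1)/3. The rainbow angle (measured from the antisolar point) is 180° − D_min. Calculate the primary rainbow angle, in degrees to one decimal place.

42.2°

cos²i = (1.77422 − 1)/3 = 0.25807; i = arccos(0.50801) = 59.469°.
sin r = sin 59.469°/1.332 = 0.64666; r = 40.290°.
D_min = 2·59.469° − 4·40.290° + 180° = 137.776°.
Rainbow angle = 180° − D_min = 42.224°.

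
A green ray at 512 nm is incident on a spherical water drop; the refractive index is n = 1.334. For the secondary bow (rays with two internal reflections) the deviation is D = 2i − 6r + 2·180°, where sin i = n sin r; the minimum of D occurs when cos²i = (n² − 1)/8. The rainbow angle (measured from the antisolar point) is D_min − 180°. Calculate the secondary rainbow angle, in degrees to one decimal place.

51.2°

cos²i = (1.77956 − 1)/8 = 0.09744; i = arccos(0.31216) = 71.810°.
sin r = sin 71.810°/1.334 = 0.71217; r = 45.411°.
D_min = 2·71.810° − 6·45.411° + 360° = 231.153°.
Rainbow angle = D_min − 180° = 51.153°.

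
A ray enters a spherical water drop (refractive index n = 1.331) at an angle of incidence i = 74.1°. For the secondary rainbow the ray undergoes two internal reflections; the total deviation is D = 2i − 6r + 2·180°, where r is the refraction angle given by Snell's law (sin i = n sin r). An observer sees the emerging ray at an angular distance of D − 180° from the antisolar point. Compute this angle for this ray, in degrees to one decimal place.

sin r = sin 74.1° / 1.331 = 0.9617/1.331 = 0.7226; r = 46.27°.
D = 2·74.1° − 6·46.27° + 2·180° = 148.20° − 277.60° + 360° = 230.60°.
Angle from antisolar point = D − 180° = 50.60°.

50.6°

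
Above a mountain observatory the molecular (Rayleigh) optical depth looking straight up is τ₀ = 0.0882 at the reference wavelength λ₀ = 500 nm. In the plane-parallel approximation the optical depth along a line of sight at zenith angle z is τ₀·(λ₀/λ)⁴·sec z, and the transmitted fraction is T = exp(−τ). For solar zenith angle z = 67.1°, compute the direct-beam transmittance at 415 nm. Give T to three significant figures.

0.620

sec 67.1° = 2.5699.
τ = 0.0882 × (500/415)⁴ × 2.5699 = 0.0882 × 2.1071 × 2.5699 = 0.4776.
T = exp(−0.4776) = 0.6203.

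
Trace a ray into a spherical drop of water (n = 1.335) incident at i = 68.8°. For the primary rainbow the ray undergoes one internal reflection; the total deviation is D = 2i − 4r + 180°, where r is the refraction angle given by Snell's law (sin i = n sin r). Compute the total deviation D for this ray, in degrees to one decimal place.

140.4°

sin r = sin 68.8° / 1.335 = 0.9323/1.335 = 0.6984; r = 44.30°.
D = 2·68.8° − 4·44.30° + 180° = 137.60° − 177.19° + 180° = 140.41°.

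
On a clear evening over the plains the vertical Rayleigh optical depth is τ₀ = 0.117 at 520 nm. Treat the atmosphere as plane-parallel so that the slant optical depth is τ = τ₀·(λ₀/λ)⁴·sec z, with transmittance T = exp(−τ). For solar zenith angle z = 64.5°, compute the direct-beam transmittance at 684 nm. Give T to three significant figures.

0.913

sec 64.5° = 2.3228.
τ = 0.117 × (520/684)⁴ × 2.3228 = 0.117 × 0.3340 × 2.3228 = 0.0908.
T = exp(−0.0908) = 0.9132.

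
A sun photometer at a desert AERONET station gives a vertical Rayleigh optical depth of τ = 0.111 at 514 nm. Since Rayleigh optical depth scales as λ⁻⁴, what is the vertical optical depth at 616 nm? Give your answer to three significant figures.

τ(616 nm) = τ(514 nm) × (514/616)⁴ = 0.111 × (0.8344)⁴ = 0.111 × 0.4848 = 0.0538.

0.0538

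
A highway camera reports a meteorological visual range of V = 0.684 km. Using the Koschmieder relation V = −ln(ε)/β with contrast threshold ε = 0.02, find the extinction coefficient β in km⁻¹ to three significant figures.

β = −ln(0.02) / V = 3.912 / 0.684 = 5.7193 km⁻¹.

5.72 km⁻¹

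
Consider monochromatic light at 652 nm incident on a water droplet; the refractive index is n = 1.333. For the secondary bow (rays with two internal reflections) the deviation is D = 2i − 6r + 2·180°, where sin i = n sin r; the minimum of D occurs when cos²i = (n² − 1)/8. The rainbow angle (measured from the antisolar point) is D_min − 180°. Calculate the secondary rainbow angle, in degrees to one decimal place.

50.9°

cos²i = (1.77689 − 1)/8 = 0.09711; i = arccos(0.31163) = 71.843°.
sin r = sin 71.843°/1.333 = 0.71283; r = 45.466°.
D_min = 2·71.843° − 6·45.466° + 360° = 230.891°.
Rainbow angle = D_min − 180° = 50.891°.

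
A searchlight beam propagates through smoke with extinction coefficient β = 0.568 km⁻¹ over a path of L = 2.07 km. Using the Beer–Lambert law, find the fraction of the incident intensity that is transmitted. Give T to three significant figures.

0.309

τ = β·L = 0.568 × 2.07 = 1.1758.
T = exp(−1.1758) = 0.3086.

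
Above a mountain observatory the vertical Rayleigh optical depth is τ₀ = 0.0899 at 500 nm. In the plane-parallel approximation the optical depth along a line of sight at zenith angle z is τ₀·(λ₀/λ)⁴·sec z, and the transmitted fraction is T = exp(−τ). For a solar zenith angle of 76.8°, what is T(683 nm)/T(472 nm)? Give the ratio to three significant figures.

1.47

Airmass: sec 76.8° = 4.3792.
τ(683 nm) = 0.0899 × (500/683)⁴ × 4.3792 = 0.0899 × 0.2872 × 4.3792 = 0.1131.
τ(472 nm) = 0.0899 × (500/472)⁴ × 4.3792 = 0.0899 × 1.2593 × 4.3792 = 0.4958.
T(683)/T(472) = exp(τ_B − τ_A) = exp(0.3827) = 1.4662.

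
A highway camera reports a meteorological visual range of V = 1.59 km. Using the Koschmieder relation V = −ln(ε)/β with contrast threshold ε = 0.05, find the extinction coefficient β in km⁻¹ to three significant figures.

1.88 km⁻¹

β = −ln(0.05) / V = 2.996 / 1.59 = 1.8841 km⁻¹.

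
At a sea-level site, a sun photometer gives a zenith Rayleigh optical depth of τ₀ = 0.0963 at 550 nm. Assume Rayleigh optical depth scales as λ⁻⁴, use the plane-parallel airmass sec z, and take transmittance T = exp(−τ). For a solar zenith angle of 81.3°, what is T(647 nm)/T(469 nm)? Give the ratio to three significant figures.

2.39

Airmass: sec 81.3° = 6.6111.
τ(647 nm) = 0.0963 × (550/647)⁴ × 6.6111 = 0.0963 × 0.5222 × 6.6111 = 0.3325.
τ(469 nm) = 0.0963 × (550/469)⁴ × 6.6111 = 0.0963 × 1.8913 × 6.6111 = 1.2041.
T(647)/T(469) = exp(τ_B − τ_A) = exp(0.8716) = 2.3908.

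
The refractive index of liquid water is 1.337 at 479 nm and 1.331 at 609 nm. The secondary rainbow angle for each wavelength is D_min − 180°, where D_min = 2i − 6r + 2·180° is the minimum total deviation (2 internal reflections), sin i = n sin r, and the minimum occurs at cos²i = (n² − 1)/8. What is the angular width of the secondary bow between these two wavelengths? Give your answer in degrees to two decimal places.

At 479 nm (n = 1.337): cos²i = 0.09845 → i = 71.714°, r = 45.249°, D_min = 231.934°, rainbow angle = 51.934°.
At 609 nm (n = 1.331): cos²i = 0.09645 → i = 71.907°, r = 45.575°, D_min = 230.365°, rainbow angle = 50.365°.
Angular width = |51.934° − 50.365°| = 1.569°.

1.57°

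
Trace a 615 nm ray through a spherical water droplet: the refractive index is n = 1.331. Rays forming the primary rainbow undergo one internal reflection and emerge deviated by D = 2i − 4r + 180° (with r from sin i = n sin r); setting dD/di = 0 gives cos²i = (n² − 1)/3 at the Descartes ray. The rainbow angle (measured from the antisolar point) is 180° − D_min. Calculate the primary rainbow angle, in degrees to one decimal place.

cos²i = (1.77156 − 1)/3 = 0.25719; i = arccos(0.50714) = 59.527°.
sin r = sin 59.527°/1.331 = 0.64753; r = 40.356°.
D_min = 2·59.527° − 4·40.356° + 180° = 137.630°.
Rainbow angle = 180° − D_min = 42.370°.

42.4°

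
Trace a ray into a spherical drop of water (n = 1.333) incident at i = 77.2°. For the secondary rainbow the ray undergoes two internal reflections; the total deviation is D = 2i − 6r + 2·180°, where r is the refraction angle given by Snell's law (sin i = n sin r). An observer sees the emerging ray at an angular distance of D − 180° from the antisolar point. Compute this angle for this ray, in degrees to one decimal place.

sin r = sin 77.2° / 1.333 = 0.9751/1.333 = 0.7315; r = 47.02°.
D = 2·77.2° − 6·47.02° + 2·180° = 154.40° − 282.10° + 360° = 232.30°.
Angle from antisolar point = D − 180° = 52.30°.

52.3°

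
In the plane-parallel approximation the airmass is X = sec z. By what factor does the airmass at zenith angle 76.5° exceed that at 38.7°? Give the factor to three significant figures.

X(76.5°)/X(38.7°) = sec 76.5° / sec 38.7° = cos 38.7° / cos 76.5° = 0.7804/0.2334 = 3.3431.

3.34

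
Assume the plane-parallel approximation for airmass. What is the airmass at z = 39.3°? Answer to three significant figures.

1.29

X = sec z = 1/cos 39.3° = 1/0.7738 = 1.2923.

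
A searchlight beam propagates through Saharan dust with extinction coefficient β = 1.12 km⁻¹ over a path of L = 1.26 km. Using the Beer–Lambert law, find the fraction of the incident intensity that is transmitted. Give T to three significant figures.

0.244

τ = β·L = 1.12 × 1.26 = 1.4112.
T = exp(−1.4112) = 0.2439.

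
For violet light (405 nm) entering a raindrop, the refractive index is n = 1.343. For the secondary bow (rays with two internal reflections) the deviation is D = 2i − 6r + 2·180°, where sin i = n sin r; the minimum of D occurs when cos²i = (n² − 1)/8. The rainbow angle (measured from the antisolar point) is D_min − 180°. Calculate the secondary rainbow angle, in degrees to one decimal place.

53.5°

cos²i = (1.80365 − 1)/8 = 0.10046; i = arccos(0.31695) = 71.522°.
sin r = sin 71.522°/1.343 = 0.70621; r = 44.928°.
D_min = 2·71.522° − 6·44.928° + 360° = 233.478°.
Rainbow angle = D_min − 180° = 53.478°.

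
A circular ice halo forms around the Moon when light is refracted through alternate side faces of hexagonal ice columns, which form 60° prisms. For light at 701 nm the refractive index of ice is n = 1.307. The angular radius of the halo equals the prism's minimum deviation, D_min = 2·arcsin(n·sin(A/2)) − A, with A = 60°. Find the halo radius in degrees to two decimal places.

21.61°

n·sin(A/2) = 1.307 × sin 30° = 1.307 × 0.5000 = 0.6535.
D_min = 2·arcsin(0.6535) − 60° = 2 × 40.806° − 60° = 21.612°.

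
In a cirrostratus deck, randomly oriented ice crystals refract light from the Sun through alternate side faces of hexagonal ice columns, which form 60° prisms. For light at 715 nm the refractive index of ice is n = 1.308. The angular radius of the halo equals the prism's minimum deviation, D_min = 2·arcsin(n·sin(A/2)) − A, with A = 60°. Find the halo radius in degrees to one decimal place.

21.7°

n·sin(A/2) = 1.308 × sin 30° = 1.308 × 0.5000 = 0.6540.
D_min = 2·arcsin(0.6540) − 60° = 2 × 40.844° − 60° = 21.688°.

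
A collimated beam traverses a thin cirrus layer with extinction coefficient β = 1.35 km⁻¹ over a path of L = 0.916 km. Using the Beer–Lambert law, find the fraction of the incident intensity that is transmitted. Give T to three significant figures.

0.290

τ = β·L = 1.35 × 0.916 = 1.2366.
T = exp(−1.2366) = 0.2904.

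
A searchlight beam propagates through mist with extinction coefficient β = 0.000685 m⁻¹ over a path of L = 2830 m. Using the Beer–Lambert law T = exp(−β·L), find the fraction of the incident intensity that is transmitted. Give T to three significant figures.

τ = β·L = 0.000685 × 2830 = 1.9385.
T = exp(−1.9385) = 0.1439.

0.144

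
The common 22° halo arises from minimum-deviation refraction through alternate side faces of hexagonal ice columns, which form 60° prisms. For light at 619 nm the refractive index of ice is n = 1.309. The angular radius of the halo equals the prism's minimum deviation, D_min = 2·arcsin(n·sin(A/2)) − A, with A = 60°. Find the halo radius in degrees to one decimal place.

n·sin(A/2) = 1.309 × sin 30° = 1.309 × 0.5000 = 0.6545.
D_min = 2·arcsin(0.6545) − 60° = 2 × 40.882° − 60° = 21.763°.

21.8°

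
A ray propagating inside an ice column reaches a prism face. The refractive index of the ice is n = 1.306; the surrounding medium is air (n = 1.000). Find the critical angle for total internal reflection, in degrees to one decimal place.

sin θ_c = n_air / n = 1.000 / 1.306 = 0.7657.
θ_c = arcsin(0.7657) = 49.97°.

50.0°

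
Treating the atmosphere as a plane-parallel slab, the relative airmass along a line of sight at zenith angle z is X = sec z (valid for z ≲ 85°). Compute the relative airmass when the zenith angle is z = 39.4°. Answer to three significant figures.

X = sec z = 1/cos 39.4° = 1/0.7727 = 1.2941.

1.29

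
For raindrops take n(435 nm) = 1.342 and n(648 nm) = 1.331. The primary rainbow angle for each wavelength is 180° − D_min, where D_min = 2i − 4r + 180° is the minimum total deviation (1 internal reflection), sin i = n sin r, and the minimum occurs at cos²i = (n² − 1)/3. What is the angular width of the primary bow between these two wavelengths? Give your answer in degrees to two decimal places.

At 435 nm (n = 1.342): cos²i = 0.26699 → i = 58.888°, r = 39.641°, D_min = 139.213°, rainbow angle = 40.787°.
At 648 nm (n = 1.331): cos²i = 0.25719 → i = 59.527°, r = 40.356°, D_min = 137.630°, rainbow angle = 42.370°.
Angular width = |40.787° − 42.370°| = 1.583°.

1.58°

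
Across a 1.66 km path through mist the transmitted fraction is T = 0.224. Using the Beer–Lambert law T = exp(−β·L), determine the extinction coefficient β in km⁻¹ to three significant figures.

0.901 km⁻¹

Beer–Lambert: T = exp(−βL) ⇒ β = −ln(T)/L = −ln(0.224)/1.66 = 1.4961/1.66 = 0.9013 km⁻¹.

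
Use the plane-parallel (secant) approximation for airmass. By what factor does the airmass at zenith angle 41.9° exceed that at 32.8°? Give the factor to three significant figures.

1.13

X(41.9°)/X(32.8°) = sec 41.9° / sec 32.8° = cos 32.8° / cos 41.9° = 0.8406/0.7443 = 1.1293.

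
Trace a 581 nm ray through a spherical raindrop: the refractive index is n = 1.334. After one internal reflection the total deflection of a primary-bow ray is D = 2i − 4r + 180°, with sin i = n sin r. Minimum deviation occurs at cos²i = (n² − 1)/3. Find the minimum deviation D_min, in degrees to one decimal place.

138.1°

cos²i = (1.77956 − 1)/3 = 0.25985; i = arccos(0.50976) = 59.352°.
sin r = sin 59.352°/1.334 = 0.64492; r = 40.159°.
D_min = 2·59.352° − 4·40.159° + 180° = 138.067°.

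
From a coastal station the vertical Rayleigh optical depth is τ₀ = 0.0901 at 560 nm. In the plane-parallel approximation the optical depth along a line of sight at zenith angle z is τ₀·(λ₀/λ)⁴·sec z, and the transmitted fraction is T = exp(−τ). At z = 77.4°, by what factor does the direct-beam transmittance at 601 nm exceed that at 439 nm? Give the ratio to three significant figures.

Airmass: sec 77.4° = 4.5841.
τ(601 nm) = 0.0901 × (560/601)⁴ × 4.5841 = 0.0901 × 0.7538 × 4.5841 = 0.3113.
τ(439 nm) = 0.0901 × (560/439)⁴ × 4.5841 = 0.0901 × 2.6479 × 4.5841 = 1.0936.
T(601)/T(439) = exp(τ_B − τ_A) = exp(0.7823) = 2.1865.

2.19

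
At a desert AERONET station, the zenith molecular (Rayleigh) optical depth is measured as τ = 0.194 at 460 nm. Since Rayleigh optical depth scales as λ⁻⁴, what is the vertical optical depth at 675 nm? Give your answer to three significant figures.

τ(675 nm) = τ(460 nm) × (460/675)⁴ = 0.194 × (0.6815)⁴ = 0.194 × 0.2157 = 0.0418.

0.0418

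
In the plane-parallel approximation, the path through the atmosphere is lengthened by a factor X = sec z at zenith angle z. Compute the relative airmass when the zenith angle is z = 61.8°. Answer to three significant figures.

X = sec z = 1/cos 61.8° = 1/0.4726 = 2.1162.

2.12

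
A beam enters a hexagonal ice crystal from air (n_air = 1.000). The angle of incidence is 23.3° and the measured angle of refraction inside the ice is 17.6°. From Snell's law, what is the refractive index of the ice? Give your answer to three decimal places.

n = sin θ_i / sin θ_r = sin 23.3° / sin 17.6° = 0.3955 / 0.3024 = 1.3082.

1.308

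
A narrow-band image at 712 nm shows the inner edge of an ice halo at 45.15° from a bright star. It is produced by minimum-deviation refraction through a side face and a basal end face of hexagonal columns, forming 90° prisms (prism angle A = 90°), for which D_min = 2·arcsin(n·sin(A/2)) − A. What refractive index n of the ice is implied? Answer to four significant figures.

1.307

Rearranging: n = sin((D_min + A)/2) / sin(A/2).
(D_min + A)/2 = (45.15° + 90°)/2 = 67.575°.
n = sin 67.575° / sin 45° = 0.9244 / 0.7071 = 1.3073.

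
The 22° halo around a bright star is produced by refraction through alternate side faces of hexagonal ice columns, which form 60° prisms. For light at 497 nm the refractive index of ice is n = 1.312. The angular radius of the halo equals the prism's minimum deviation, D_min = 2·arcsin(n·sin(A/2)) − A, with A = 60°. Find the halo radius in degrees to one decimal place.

22.0°

n·sin(A/2) = 1.312 × sin 30° = 1.312 × 0.5000 = 0.6560.
D_min = 2·arcsin(0.6560) − 60° = 2 × 40.996° − 60° = 21.991°.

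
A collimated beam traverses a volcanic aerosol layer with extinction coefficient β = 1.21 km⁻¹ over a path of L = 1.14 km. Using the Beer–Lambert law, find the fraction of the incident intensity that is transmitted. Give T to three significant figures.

τ = β·L = 1.21 × 1.14 = 1.3794.
T = exp(−1.3794) = 0.2517.

0.252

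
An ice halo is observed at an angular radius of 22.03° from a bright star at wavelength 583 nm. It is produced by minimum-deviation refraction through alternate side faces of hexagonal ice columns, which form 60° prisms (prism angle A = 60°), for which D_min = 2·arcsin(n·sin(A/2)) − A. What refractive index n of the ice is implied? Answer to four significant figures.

1.313

Rearranging: n = sin((D_min + A)/2) / sin(A/2).
(D_min + A)/2 = (22.03° + 60°)/2 = 41.015°.
n = sin 41.015° / sin 30° = 0.6563 / 0.5000 = 1.3125.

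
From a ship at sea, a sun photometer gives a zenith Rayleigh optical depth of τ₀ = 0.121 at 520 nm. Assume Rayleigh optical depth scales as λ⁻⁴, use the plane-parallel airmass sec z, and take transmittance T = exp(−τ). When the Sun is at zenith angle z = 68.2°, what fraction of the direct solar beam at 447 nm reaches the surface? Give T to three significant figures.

0.551

sec 68.2° = 2.6927.
τ = 0.121 × (520/447)⁴ × 2.6927 = 0.121 × 1.8314 × 2.6927 = 0.5967.
T = exp(−0.5967) = 0.5506.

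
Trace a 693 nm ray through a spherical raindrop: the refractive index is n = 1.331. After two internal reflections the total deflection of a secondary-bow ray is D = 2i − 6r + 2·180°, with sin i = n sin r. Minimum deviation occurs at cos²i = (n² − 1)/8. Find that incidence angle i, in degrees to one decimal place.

cos²i = (1.331² − 1)/8 = (1.77156 − 1)/8 = 0.09645.
cos i = 0.31056, so i = 71.907°.

71.9°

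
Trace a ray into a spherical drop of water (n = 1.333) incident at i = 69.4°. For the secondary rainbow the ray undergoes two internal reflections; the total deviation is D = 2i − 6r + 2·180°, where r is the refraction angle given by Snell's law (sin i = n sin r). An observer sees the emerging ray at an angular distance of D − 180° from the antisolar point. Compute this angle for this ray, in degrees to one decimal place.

sin r = sin 69.4° / 1.333 = 0.9361/1.333 = 0.7022; r = 44.61°.
D = 2·69.4° − 6·44.61° + 2·180° = 138.80° − 267.63° + 360° = 231.17°.
Angle from antisolar point = D − 180° = 51.17°.

51.2°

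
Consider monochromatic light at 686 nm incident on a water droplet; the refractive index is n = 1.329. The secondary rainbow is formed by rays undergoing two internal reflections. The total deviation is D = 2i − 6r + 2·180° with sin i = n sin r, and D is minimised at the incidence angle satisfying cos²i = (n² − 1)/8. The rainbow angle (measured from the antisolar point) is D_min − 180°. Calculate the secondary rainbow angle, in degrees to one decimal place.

49.8°

cos²i = (1.76624 − 1)/8 = 0.09578; i = arccos(0.30948) = 71.972°.
sin r = sin 71.972°/1.329 = 0.71550; r = 45.685°.
D_min = 2·71.972° − 6·45.685° + 360° = 229.837°.
Rainbow angle = D_min − 180° = 49.837°.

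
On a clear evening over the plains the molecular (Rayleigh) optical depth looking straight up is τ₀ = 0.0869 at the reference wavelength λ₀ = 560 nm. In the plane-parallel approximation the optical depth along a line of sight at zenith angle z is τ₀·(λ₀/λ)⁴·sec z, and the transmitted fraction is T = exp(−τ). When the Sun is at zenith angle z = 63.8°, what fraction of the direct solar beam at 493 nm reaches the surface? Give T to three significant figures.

sec 63.8° = 2.2650.
τ = 0.0869 × (560/493)⁴ × 2.2650 = 0.0869 × 1.6648 × 2.2650 = 0.3277.
T = exp(−0.3277) = 0.7206.

0.721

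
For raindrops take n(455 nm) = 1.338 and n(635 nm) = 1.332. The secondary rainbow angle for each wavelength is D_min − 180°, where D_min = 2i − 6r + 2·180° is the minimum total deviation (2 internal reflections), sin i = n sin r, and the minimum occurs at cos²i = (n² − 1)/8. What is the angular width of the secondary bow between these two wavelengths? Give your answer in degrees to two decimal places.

At 455 nm (n = 1.338): cos²i = 0.09878 → i = 71.682°, r = 45.195°, D_min = 232.193°, rainbow angle = 52.193°.
At 635 nm (n = 1.332): cos²i = 0.09678 → i = 71.875°, r = 45.520°, D_min = 230.628°, rainbow angle = 50.628°.
Angular width = |52.193° − 50.628°| = 1.564°.

1.56°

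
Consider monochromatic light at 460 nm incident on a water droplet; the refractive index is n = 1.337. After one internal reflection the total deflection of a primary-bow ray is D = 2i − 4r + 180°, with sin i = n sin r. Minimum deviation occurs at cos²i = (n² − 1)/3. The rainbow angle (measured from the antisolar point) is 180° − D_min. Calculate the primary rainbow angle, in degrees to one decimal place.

cos²i = (1.78757 − 1)/3 = 0.26252; i = arccos(0.51237) = 59.178°.
sin r = sin 59.178°/1.337 = 0.64231; r = 39.964°.
D_min = 2·59.178° − 4·39.964° + 180° = 138.500°.
Rainbow angle = 180° − D_min = 41.500°.

41.5°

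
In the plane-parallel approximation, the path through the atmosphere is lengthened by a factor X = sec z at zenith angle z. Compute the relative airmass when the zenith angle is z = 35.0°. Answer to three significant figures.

X = sec z = 1/cos 35.0° = 1/0.8192 = 1.2208.

1.22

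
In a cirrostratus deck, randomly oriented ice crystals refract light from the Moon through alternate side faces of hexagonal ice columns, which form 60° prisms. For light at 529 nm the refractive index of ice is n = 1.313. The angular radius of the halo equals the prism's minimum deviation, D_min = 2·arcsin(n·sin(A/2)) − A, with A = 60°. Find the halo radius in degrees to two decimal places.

22.07°

n·sin(A/2) = 1.313 × sin 30° = 1.313 × 0.5000 = 0.6565.
D_min = 2·arcsin(0.6565) − 60° = 2 × 41.033° − 60° = 22.067°.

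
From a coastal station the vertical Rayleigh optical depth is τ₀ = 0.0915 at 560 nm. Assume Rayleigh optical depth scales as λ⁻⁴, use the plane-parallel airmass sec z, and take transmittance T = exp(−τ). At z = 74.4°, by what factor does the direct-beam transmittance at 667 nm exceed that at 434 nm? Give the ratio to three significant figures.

Airmass: sec 74.4° = 3.7186.
τ(667 nm) = 0.0915 × (560/667)⁴ × 3.7186 = 0.0915 × 0.4969 × 3.7186 = 0.1691.
τ(434 nm) = 0.0915 × (560/434)⁴ × 3.7186 = 0.0915 × 2.7720 × 3.7186 = 0.9432.
T(667)/T(434) = exp(τ_B − τ_A) = exp(0.7741) = 2.1687.

2.17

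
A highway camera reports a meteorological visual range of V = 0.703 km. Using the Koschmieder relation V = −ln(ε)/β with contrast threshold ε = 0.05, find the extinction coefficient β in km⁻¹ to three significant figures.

4.26 km⁻¹

β = −ln(0.05) / V = 2.996 / 0.703 = 4.2614 km⁻¹.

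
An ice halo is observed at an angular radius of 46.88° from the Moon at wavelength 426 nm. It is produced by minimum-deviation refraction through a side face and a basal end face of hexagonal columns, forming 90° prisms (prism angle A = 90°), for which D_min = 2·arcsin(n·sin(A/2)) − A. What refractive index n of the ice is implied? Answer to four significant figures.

1.315

Rearranging: n = sin((D_min + A)/2) / sin(A/2).
(D_min + A)/2 = (46.88° + 90°)/2 = 68.440°.
n = sin 68.440° / sin 45° = 0.9300 / 0.7071 = 1.3153.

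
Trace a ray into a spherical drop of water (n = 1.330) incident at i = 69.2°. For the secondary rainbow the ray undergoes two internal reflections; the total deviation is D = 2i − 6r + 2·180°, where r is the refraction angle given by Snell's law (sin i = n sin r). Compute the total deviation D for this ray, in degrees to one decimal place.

sin r = sin 69.2° / 1.330 = 0.9348/1.330 = 0.7029; r = 44.66°.
D = 2·69.2° − 6·44.66° + 2·180° = 138.40° − 267.95° + 360° = 230.45°.

230.5°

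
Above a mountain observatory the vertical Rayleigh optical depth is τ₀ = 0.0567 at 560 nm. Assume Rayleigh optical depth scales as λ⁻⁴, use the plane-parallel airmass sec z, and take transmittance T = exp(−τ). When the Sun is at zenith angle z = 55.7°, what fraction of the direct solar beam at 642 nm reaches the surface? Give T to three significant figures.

sec 55.7° = 1.7745.
τ = 0.0567 × (560/642)⁴ × 1.7745 = 0.0567 × 0.5789 × 1.7745 = 0.0582.
T = exp(−0.0582) = 0.9434.

0.943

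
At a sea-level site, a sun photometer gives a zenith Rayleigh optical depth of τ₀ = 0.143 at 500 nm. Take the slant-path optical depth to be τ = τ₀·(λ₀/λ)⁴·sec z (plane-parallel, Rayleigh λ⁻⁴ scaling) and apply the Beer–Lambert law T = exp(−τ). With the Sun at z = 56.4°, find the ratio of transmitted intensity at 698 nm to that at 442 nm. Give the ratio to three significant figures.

1.43

Airmass: sec 56.4° = 1.8070.
τ(698 nm) = 0.143 × (500/698)⁴ × 1.8070 = 0.143 × 0.2633 × 1.8070 = 0.0680.
τ(442 nm) = 0.143 × (500/442)⁴ × 1.8070 = 0.143 × 1.6375 × 1.8070 = 0.4232.
T(698)/T(442) = exp(τ_B − τ_A) = exp(0.3551) = 1.4263.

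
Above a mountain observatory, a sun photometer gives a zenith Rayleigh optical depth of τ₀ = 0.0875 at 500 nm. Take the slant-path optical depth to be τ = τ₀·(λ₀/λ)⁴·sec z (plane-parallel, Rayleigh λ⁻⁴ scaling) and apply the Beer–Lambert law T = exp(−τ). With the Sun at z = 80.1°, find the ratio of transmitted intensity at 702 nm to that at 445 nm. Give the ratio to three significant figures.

1.97

Airmass: sec 80.1° = 5.8164.
τ(702 nm) = 0.0875 × (500/702)⁴ × 5.8164 = 0.0875 × 0.2574 × 5.8164 = 0.1310.
τ(445 nm) = 0.0875 × (500/445)⁴ × 5.8164 = 0.0875 × 1.5938 × 5.8164 = 0.8111.
T(702)/T(445) = exp(τ_B − τ_A) = exp(0.6802) = 1.9742.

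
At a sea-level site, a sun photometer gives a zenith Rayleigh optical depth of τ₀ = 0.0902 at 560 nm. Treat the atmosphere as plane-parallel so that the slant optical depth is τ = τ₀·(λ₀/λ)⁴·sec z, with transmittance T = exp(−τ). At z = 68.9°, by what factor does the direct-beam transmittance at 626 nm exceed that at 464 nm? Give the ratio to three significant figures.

1.45

Airmass: sec 68.9° = 2.7778.
τ(626 nm) = 0.0902 × (560/626)⁴ × 2.7778 = 0.0902 × 0.6404 × 2.7778 = 0.1605.
τ(464 nm) = 0.0902 × (560/464)⁴ × 2.7778 = 0.0902 × 2.1217 × 2.7778 = 0.5316.
T(626)/T(464) = exp(τ_B − τ_A) = exp(0.3711) = 1.4494.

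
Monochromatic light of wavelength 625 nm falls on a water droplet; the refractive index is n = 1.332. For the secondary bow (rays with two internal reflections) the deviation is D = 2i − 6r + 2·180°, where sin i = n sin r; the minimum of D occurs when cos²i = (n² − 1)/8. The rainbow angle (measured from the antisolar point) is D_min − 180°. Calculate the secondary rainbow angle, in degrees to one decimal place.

cos²i = (1.77422 − 1)/8 = 0.09678; i = arccos(0.31109) = 71.875°.
sin r = sin 71.875°/1.332 = 0.71350; r = 45.520°.
D_min = 2·71.875° − 6·45.520° + 360° = 230.628°.
Rainbow angle = D_min − 180° = 50.628°.

50.6°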